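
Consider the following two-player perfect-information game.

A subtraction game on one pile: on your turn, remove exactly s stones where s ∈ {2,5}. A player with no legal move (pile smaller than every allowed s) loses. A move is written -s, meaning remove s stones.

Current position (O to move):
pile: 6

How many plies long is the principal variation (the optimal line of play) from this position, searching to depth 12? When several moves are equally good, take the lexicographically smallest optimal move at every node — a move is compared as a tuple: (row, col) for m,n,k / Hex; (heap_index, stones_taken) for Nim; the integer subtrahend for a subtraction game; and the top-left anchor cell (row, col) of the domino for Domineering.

p1 O@[6]: -2[4]+1* -5[1]+1
p2 X@[4]: -2[2]-1*
p3 O@[2]: -2[0]+1*
p4 X@[0] terminal -1; root [6] d12

PV length from [6]: 3 plies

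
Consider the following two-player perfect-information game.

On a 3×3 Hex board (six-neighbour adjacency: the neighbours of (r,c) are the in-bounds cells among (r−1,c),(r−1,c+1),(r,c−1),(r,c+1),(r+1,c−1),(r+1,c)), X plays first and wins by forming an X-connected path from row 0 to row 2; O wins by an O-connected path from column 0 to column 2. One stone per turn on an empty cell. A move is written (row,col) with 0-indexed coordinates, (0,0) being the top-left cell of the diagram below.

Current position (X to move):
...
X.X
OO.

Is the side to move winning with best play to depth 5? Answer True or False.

[.../X.X/OO.] X move#1: (0,0):-1/X../X.X/OO., (0,1):-1/.X./X.X/OO., (0,2):-1/..X/X.X/OO., (1,1):-1/.../XXX/OO., (2,2):+1/.../X.X/OOX*
[.../X.X/OOX] O move#2: (0,0):-1/O../X.X/OOX*, (0,1):-1/.O./X.X/OOX, (0,2):-1/..O/X.X/OOX, (1,1):-1/.../XOX/OOX
[O../X.X/OOX] X move#3: (0,1):+1/OX./X.X/OOX*, (0,2):+1/O.X/X.X/OOX, (1,1):+1/O../XXX/OOX
[OX./X.X/OOX] O move#4: (0,2):-1/OXO/X.X/OOX*, (1,1):-1/OX./XOX/OOX
[OXO/X.X/OOX] X move#5: (1,1):+1/OXO/XXX/OOX*
[OXO/XXX/OOX] end (terminal -1, O#6); searched .../X.X/OO. to 5

X winning at [.../X.X/OO.]: True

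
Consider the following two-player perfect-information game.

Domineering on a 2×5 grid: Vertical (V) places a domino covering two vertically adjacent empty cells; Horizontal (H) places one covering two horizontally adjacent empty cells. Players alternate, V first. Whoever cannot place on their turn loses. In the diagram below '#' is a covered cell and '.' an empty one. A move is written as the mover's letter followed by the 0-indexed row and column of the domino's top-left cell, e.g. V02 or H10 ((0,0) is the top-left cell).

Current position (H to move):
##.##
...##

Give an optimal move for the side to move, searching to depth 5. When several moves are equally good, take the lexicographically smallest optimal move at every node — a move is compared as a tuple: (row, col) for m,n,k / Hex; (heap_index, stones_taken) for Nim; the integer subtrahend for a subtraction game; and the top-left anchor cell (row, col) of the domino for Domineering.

H's best at [##.##/...##]: H11

p1 H@[##.##/...##]: H10[##.##/##.##]-1 H11[##.##/.####]+1*
p2 V@[##.##/.####] terminal -1; root [##.##/...##] d5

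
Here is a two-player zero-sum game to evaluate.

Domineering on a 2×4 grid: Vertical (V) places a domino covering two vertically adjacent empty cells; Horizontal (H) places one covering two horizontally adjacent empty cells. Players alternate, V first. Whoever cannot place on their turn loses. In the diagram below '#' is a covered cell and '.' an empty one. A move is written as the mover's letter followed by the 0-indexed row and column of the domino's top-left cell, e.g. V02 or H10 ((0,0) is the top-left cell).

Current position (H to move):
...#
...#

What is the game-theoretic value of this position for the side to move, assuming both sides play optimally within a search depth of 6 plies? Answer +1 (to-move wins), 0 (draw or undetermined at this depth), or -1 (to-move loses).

value(...#/...#, H) = +1

ply 1, H at ...#/...# | H00=+1→##.#/...#*; H01=+1→.###/...#; H10=+1→...#/##.#; H11=+1→...#/.###
ply 2, V at ##.#/...# | V02=-1→####/..##*
ply 3, H at ####/..## | H10=+1→####/####*
ply 4: ####/#### is terminal -1 (V); from ...#/...# depth 6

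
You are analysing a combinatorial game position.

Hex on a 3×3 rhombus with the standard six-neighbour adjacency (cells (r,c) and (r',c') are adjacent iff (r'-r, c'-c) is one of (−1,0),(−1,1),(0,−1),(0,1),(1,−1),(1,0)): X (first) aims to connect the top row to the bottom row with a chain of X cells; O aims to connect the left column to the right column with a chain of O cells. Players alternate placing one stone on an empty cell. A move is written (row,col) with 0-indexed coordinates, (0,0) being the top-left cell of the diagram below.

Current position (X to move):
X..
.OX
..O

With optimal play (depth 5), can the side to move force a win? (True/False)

ply 1, X at X../.OX/..O | (0,1)=-1→XX./.OX/..O*; (0,2)=-1→X.X/.OX/..O; (1,0)=-1→X../XOX/..O; (2,0)=-1→X../.OX/X.O; (2,1)=-1→X../.OX/.XO
ply 2, O at XX./.OX/..O | (0,2)=+1→XXO/.OX/..O*; (1,0)=+1→XX./OOX/..O; (2,0)=+1→XX./.OX/O.O; (2,1)=+1→XX./.OX/.OO
ply 3, X at XXO/.OX/..O | (1,0)=-1→XXO/XOX/..O*; (2,0)=-1→XXO/.OX/X.O; (2,1)=-1→XXO/.OX/.XO
ply 4, O at XXO/XOX/..O | (2,0)=+1→XXO/XOX/O.O*; (2,1)=-1→XXO/XOX/.OO
ply 5: XXO/XOX/O.O is terminal -1 (X); from X../.OX/..O depth 5

X winning at [X../.OX/..O]: False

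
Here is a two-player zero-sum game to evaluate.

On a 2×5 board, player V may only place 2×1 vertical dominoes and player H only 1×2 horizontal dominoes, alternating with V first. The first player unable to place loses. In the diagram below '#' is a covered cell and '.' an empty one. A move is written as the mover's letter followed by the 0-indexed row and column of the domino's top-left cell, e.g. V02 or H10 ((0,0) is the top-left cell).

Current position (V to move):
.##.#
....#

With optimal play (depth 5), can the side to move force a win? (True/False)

V winning at [.##.#/....#]: False

[.##.#/....#] V move#1: V00:-1/###.#/#...#*, V03:-1/.####/...##
[###.#/#...#] H move#2: H11:-1/###.#/###.#, H12:+1/###.#/#.###*
[###.#/#.###] end (terminal -1, V#3); searched .##.#/....# to 5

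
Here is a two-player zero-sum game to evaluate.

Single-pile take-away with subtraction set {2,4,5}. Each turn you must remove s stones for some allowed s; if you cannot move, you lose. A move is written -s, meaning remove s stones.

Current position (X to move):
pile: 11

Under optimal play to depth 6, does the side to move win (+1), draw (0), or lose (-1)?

value(11, X) = +1

ply 1, X at 11 | -2=-1→9; -4=+1→7*; -5=-1→6
ply 2, O at 7 | -2=-1→5*; -4=-1→3; -5=-1→2
ply 3, X at 5 | -2=-1→3; -4=+1→1*; -5=+1→0
ply 4: 1 is terminal -1 (O); from 11 depth 6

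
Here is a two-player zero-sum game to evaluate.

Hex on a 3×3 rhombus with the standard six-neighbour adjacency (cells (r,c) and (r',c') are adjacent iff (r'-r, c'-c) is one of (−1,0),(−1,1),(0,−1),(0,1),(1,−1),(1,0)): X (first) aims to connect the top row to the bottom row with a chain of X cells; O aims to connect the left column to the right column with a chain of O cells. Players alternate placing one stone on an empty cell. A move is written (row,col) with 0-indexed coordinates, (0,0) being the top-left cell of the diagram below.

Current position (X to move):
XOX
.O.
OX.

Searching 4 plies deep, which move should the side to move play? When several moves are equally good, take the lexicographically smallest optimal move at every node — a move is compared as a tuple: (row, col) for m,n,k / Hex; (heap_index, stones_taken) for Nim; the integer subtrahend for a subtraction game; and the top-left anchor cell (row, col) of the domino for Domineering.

X's best at [XOX/.O./OX.]: (1,2)

[XOX/.O./OX.] X move#1: (1,0):-1/XOX/XO./OX., (1,2):+1/XOX/.OX/OX.*, (2,2):-1/XOX/.O./OXX
[XOX/.OX/OX.] end (terminal -1, O#2); searched XOX/.O./OX. to 4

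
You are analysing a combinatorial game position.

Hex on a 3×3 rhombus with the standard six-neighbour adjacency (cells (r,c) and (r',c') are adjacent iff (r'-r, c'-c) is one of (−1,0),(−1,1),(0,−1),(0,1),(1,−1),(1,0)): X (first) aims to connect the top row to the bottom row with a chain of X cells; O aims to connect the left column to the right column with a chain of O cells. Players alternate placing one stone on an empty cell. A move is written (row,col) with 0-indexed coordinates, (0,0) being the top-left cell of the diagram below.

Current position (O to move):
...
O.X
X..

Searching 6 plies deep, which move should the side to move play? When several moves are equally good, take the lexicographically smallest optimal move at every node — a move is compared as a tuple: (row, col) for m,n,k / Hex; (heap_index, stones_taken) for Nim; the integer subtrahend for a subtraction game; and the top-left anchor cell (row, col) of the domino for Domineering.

O's best at [.../O.X/X..]: (0,2)

ply 1, O at .../O.X/X.. | (0,0)=-1→O../O.X/X..; (0,1)=-1→.O./O.X/X..; (0,2)=+1→..O/O.X/X..*; (1,1)=-1→.../OOX/X..; (2,1)=-1→.../O.X/XO.; (2,2)=-1→.../O.X/X.O
ply 2, X at ..O/O.X/X.. | (0,0)=-1→X.O/O.X/X..*; (0,1)=-1→.XO/O.X/X..; (1,1)=-1→..O/OXX/X..; (2,1)=-1→..O/O.X/XX.; (2,2)=-1→..O/O.X/X.X
ply 3, O at X.O/O.X/X.. | (0,1)=+1→XOO/O.X/X..*; (1,1)=+1→X.O/OOX/X..; (2,1)=+1→X.O/O.X/XO.; (2,2)=+1→X.O/O.X/X.O
ply 4: XOO/O.X/X.. is terminal -1 (X); from .../O.X/X.. depth 6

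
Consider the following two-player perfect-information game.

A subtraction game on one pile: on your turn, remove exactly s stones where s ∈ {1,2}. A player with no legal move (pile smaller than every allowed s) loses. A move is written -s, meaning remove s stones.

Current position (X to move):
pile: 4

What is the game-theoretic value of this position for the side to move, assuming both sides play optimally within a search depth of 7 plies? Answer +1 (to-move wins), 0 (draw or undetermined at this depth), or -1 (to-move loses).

p1 X@[4]: -1[3]+1* -2[2]-1
p2 O@[3]: -1[2]-1* -2[1]-1
p3 X@[2]: -1[1]-1 -2[0]+1*
p4 O@[0] terminal -1; root [4] d7

value(4, X) = +1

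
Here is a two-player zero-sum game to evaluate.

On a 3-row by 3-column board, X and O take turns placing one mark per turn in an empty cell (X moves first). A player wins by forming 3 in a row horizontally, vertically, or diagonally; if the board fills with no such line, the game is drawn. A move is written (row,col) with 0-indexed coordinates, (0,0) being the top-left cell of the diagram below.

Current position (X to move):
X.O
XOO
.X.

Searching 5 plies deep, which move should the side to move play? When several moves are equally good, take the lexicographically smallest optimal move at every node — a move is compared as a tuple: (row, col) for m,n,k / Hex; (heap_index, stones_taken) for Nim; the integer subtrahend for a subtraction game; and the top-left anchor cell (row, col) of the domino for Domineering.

X's best at [X.O/XOO/.X.]: (2,0)

p1 X@[X.O/XOO/.X.]: (0,1)[XXO/XOO/.X.]-1 (2,0)[X.O/XOO/XX.]+1* (2,2)[X.O/XOO/.XX]-1
p2 O@[X.O/XOO/XX.] terminal -1; root [X.O/XOO/.X.] d5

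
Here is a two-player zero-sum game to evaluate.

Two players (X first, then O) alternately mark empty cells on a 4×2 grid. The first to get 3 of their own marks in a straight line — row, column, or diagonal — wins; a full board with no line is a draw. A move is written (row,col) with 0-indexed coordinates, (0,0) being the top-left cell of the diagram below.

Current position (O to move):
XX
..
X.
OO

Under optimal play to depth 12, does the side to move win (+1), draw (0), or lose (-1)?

p1 O@[XX/../X./OO]: (1,0)[XX/O./X./OO]+0* (1,1)[XX/.O/X./OO]-1 (2,1)[XX/../XO/OO]-1
p2 X@[XX/O./X./OO]: (1,1)[XX/OX/X./OO]+0* (2,1)[XX/O./XX/OO]+0
p3 O@[XX/OX/X./OO]: (2,1)[XX/OX/XO/OO]+0*
p4 X@[XX/OX/XO/OO] terminal +0; root [XX/../X./OO] d12

value(XX/../X./OO, O) = 0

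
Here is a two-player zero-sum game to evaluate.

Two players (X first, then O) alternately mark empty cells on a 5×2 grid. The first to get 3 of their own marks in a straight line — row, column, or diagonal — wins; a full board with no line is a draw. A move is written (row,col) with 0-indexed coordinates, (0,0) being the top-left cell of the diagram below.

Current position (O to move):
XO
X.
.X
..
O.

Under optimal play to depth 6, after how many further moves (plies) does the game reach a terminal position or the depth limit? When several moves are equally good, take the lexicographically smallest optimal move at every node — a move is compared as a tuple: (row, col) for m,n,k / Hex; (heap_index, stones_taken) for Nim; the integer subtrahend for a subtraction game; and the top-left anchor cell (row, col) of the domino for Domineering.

[XO/X./.X/../O.] O move#1: (1,1):-1/XO/XO/.X/../O., (2,0):+0/XO/X./OX/../O.*, (3,0):-1/XO/X./.X/O./O., (3,1):-1/XO/X./.X/.O/O., (4,1):-1/XO/X./.X/../OO
[XO/X./OX/../O.] X move#2: (1,1):-1/XO/XX/OX/../O., (3,0):+0/XO/X./OX/X./O.*, (3,1):-1/XO/X./OX/.X/O., (4,1):-1/XO/X./OX/../OX
[XO/X./OX/X./O.] O move#3: (1,1):+0/XO/XO/OX/X./O.*, (3,1):+0/XO/X./OX/XO/O., (4,1):+0/XO/X./OX/X./OO
[XO/XO/OX/X./O.] X move#4: (3,1):+0/XO/XO/OX/XX/O.*, (4,1):+0/XO/XO/OX/X./OX
[XO/XO/OX/XX/O.] O move#5: (4,1):+0/XO/XO/OX/XX/OO*
[XO/XO/OX/XX/OO] end (terminal +0, X#6); searched XO/X./.X/../O. to 6

PV length from [XO/X./.X/../O.]: 5 plies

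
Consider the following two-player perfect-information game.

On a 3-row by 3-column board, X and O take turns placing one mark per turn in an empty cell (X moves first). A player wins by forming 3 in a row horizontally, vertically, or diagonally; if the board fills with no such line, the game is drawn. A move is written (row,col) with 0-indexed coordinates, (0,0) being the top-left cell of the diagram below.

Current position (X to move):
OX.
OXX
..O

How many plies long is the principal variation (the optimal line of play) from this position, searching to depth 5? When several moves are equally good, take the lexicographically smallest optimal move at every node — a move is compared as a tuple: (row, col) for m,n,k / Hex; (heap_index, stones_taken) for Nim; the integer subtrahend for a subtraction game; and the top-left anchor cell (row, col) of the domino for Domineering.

[OX./OXX/..O] X move#1: (0,2):-1/OXX/OXX/..O, (2,0):+1/OX./OXX/X.O*, (2,1):+1/OX./OXX/.XO
[OX./OXX/X.O] O move#2: (0,2):-1/OXO/OXX/X.O*, (2,1):-1/OX./OXX/XOO
[OXO/OXX/X.O] X move#3: (2,1):+1/OXO/OXX/XXO*
[OXO/OXX/XXO] end (terminal -1, O#4); searched OX./OXX/..O to 5

PV length from [OX./OXX/..O]: 3 plies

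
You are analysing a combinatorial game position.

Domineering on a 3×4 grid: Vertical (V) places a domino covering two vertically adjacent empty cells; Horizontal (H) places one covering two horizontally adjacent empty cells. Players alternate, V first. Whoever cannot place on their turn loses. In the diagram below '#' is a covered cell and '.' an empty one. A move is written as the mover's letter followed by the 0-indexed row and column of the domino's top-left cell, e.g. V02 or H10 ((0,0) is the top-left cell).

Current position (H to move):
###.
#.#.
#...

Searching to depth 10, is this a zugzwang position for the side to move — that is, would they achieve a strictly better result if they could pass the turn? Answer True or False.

zugzwang(###./#.#./#..., H) = False

ply 1, H at ###./#.#./#... | H21=-1→###./#.#./###.*; H22=-1→###./#.#./#.##
ply 2, V at ###./#.#./###. | V03=+1→####/#.##/###.*; V13=+1→###./#.##/####
ply 3: ####/#.##/###. is terminal -1 (H); from ###./#.#./#... depth 10
suppose H passes — search the same position with V to move:
pass> ply 1, V at ###./#.#./#... | V03=-1→####/#.##/#...; V11=+1→###./###./##..*; V13=-1→###./#.##/#..#
pass> ply 2, H at ###./###./##.. | H22=-1→###./###./####*
pass> ply 3, V at ###./###./#### | V03=+1→####/####/####*
pass> ply 4: ####/####/#### is terminal -1 (H); from ###./#.#./#... depth 10
for H: play -1, pass -1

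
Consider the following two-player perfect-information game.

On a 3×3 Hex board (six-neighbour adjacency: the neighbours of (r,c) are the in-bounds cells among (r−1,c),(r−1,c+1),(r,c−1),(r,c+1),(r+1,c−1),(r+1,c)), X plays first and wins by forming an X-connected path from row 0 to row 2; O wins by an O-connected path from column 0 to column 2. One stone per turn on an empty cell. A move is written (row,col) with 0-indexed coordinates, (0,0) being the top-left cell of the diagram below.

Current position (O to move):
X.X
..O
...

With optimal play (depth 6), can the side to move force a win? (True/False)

p1 O@[X.X/..O/...]: (0,1)[XOX/..O/...]-1 (1,0)[X.X/O.O/...]-1 (1,1)[X.X/.OO/...]+1* (2,0)[X.X/..O/O..]+1 (2,1)[X.X/..O/.O.]-1 (2,2)[X.X/..O/..O]-1
p2 X@[X.X/.OO/...]: (0,1)[XXX/.OO/...]-1* (1,0)[X.X/XOO/...]-1 (2,0)[X.X/.OO/X..]-1 (2,1)[X.X/.OO/.X.]-1 (2,2)[X.X/.OO/..X]-1
p3 O@[XXX/.OO/...]: (1,0)[XXX/OOO/...]+1* (2,0)[XXX/.OO/O..]+1 (2,1)[XXX/.OO/.O.]+1 (2,2)[XXX/.OO/..O]+1
p4 X@[XXX/OOO/...] terminal -1; root [X.X/..O/...] d6

O winning at [X.X/..O/...]: True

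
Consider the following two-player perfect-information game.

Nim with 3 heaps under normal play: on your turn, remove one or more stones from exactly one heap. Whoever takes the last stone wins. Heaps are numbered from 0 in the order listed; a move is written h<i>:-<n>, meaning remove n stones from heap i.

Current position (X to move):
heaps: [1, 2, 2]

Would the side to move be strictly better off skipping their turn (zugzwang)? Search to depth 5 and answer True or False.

ply 1, X at (1,2,2) | h0:-1=+1→(0,2,2)*; h1:-1=-1→(1,1,2); h1:-2=-1→(1,0,2); h2:-1=-1→(1,2,1); h2:-2=-1→(1,2,0)
ply 2, O at (0,2,2) | h1:-1=-1→(0,1,2)*; h1:-2=-1→(0,0,2); h2:-1=-1→(0,2,1); h2:-2=-1→(0,2,0)
ply 3, X at (0,1,2) | h1:-1=-1→(0,0,2); h2:-1=+1→(0,1,1)*; h2:-2=-1→(0,1,0)
ply 4, O at (0,1,1) | h1:-1=-1→(0,0,1)*; h2:-1=-1→(0,1,0)
ply 5, X at (0,0,1) | h2:-1=+1→(0,0,0)*
ply 6: (0,0,0) is terminal -1 (O); from (1,2,2) depth 5
if X skipped the turn, O would face:
~ ply 1, O at (1,2,2) | h0:-1=+1→(0,2,2)*; h1:-1=-1→(1,1,2); h1:-2=-1→(1,0,2); h2:-1=-1→(1,2,1); h2:-2=-1→(1,2,0)
~ ply 2, X at (0,2,2) | h1:-1=-1→(0,1,2)*; h1:-2=-1→(0,0,2); h2:-1=-1→(0,2,1); h2:-2=-1→(0,2,0)
~ ply 3, O at (0,1,2) | h1:-1=-1→(0,0,2); h2:-1=+1→(0,1,1)*; h2:-2=-1→(0,1,0)
~ ply 4, X at (0,1,1) | h1:-1=-1→(0,0,1)*; h2:-1=-1→(0,1,0)
~ ply 5, O at (0,0,1) | h2:-1=+1→(0,0,0)*
~ ply 6: (0,0,0) is terminal -1 (X); from (1,2,2) depth 5
compare (X): move=+1 vs pass=-1

zugzwang((1,2,2), X) = False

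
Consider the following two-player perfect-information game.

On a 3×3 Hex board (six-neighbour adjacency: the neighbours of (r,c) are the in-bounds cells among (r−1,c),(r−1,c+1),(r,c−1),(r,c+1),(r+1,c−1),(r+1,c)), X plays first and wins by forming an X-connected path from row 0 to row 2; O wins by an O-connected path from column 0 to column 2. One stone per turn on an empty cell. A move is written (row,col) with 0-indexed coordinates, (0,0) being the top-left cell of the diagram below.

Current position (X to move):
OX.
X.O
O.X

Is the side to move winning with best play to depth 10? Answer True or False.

ply 1, X at OX./X.O/O.X | (0,2)=-1→OXX/X.O/O.X*; (1,1)=-1→OX./XXO/O.X; (2,1)=-1→OX./X.O/OXX
ply 2, O at OXX/X.O/O.X | (1,1)=+1→OXX/XOO/O.X*; (2,1)=+1→OXX/X.O/OOX
ply 3: OXX/XOO/O.X is terminal -1 (X); from OX./X.O/O.X depth 10

X winning at [OX./X.O/O.X]: False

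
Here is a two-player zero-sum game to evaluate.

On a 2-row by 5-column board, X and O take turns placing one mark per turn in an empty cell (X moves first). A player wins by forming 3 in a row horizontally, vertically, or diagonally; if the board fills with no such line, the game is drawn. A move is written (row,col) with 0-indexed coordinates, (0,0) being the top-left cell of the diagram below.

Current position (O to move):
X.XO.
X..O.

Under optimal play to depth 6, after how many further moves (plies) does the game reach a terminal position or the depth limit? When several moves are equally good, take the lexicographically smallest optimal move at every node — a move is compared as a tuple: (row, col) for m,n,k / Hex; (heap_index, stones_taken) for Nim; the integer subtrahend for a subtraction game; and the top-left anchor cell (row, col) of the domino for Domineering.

PV length from [X.XO./X..O.]: 5 plies

[X.XO./X..O.] O move#1: (0,1):+0/XOXO./X..O.*, (0,4):-1/X.XOO/X..O., (1,1):-1/X.XO./XO.O., (1,2):-1/X.XO./X.OO., (1,4):-1/X.XO./X..OO
[XOXO./X..O.] X move#2: (0,4):-1/XOXOX/X..O., (1,1):+0/XOXO./XX.O.*, (1,2):+0/XOXO./X.XO., (1,4):+0/XOXO./X..OX
[XOXO./XX.O.] O move#3: (0,4):-1/XOXOO/XX.O., (1,2):+0/XOXO./XXOO.*, (1,4):-1/XOXO./XX.OO
[XOXO./XXOO.] X move#4: (0,4):-1/XOXOX/XXOO., (1,4):+0/XOXO./XXOOX*
[XOXO./XXOOX] O move#5: (0,4):+0/XOXOO/XXOOX*
[XOXOO/XXOOX] end (terminal +0, X#6); searched X.XO./X..O. to 6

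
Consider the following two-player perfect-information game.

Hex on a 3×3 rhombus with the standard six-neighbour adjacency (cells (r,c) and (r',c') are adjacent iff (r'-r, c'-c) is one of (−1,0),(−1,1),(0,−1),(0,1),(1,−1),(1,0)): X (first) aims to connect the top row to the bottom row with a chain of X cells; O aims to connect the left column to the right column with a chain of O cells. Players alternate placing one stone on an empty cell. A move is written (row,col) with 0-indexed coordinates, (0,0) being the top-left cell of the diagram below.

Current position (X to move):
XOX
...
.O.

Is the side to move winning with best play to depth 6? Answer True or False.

ply 1, X at XOX/.../.O. | (1,0)=-1→XOX/X../.O.; (1,1)=-1→XOX/.X./.O.; (1,2)=+1→XOX/..X/.O.*; (2,0)=+1→XOX/.../XO.; (2,2)=+1→XOX/.../.OX
ply 2, O at XOX/..X/.O. | (1,0)=-1→XOX/O.X/.O.*; (1,1)=-1→XOX/.OX/.O.; (2,0)=-1→XOX/..X/OO.; (2,2)=-1→XOX/..X/.OO
ply 3, X at XOX/O.X/.O. | (1,1)=+1→XOX/OXX/.O.*; (2,0)=+1→XOX/O.X/XO.; (2,2)=+1→XOX/O.X/.OX
ply 4, O at XOX/OXX/.O. | (2,0)=-1→XOX/OXX/OO.*; (2,2)=-1→XOX/OXX/.OO
ply 5, X at XOX/OXX/OO. | (2,2)=+1→XOX/OXX/OOX*
ply 6: XOX/OXX/OOX is terminal -1 (O); from XOX/.../.O. depth 6

X winning at [XOX/.../.O.]: True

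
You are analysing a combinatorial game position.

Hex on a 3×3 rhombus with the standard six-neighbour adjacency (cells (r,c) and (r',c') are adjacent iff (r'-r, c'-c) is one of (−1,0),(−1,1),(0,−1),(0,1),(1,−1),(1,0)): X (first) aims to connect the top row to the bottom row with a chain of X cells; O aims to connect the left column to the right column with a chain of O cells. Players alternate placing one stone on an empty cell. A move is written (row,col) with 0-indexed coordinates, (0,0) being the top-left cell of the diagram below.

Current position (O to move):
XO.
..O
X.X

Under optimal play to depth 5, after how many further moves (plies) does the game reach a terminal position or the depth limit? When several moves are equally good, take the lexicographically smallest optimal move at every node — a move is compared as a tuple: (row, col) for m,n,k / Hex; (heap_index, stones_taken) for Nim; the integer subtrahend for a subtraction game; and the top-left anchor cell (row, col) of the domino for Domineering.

PV length from [XO./..O/X.X]: 3 plies

[XO./..O/X.X] O move#1: (0,2):-1/XOO/..O/X.X, (1,0):+1/XO./O.O/X.X*, (1,1):-1/XO./.OO/X.X, (2,1):-1/XO./..O/XOX
[XO./O.O/X.X] X move#2: (0,2):-1/XOX/O.O/X.X*, (1,1):-1/XO./OXO/X.X, (2,1):-1/XO./O.O/XXX
[XOX/O.O/X.X] O move#3: (1,1):+1/XOX/OOO/X.X*, (2,1):-1/XOX/O.O/XOX
[XOX/OOO/X.X] end (terminal -1, X#4); searched XO./..O/X.X to 5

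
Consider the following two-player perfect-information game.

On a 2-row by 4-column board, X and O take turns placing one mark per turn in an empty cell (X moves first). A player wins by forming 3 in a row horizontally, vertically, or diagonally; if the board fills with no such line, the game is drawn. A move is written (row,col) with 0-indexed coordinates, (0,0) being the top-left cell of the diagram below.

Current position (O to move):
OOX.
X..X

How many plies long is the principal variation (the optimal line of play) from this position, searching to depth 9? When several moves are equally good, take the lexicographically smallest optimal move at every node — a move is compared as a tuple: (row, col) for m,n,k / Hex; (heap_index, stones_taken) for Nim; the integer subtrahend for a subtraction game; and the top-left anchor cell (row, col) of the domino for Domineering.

PV length from [OOX./X..X]: 3 plies

[OOX./X..X] O move#1: (0,3):+0/OOXO/X..X*, (1,1):+0/OOX./XO.X, (1,2):+0/OOX./X.OX
[OOXO/X..X] X move#2: (1,1):+0/OOXO/XX.X*, (1,2):+0/OOXO/X.XX
[OOXO/XX.X] O move#3: (1,2):+0/OOXO/XXOX*
[OOXO/XXOX] end (terminal +0, X#4); searched OOX./X..X to 9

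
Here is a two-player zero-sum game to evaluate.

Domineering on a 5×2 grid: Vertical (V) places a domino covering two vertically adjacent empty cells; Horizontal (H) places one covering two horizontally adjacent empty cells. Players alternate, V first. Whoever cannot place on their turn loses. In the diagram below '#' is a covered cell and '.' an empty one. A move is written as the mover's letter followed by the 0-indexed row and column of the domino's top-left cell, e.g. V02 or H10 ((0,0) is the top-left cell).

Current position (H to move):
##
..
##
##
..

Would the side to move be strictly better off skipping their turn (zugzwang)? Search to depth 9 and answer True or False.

zugzwang(##/../##/##/.., H) = False

[##/../##/##/..] H move#1: H10:+1/##/##/##/##/..*, H40:+1/##/../##/##/##
[##/##/##/##/..] end (terminal -1, V#2); searched ##/../##/##/.. to 9
suppose H passes — search the same position with V to move:
pass> [##/../##/##/..] end (terminal -1, V#1); searched ##/../##/##/.. to 9
for H: play +1, pass +1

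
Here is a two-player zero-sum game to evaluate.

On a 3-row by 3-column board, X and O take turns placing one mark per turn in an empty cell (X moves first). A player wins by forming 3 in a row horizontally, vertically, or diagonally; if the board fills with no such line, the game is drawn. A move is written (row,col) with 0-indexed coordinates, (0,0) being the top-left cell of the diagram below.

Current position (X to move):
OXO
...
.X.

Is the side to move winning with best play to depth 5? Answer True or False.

X winning at [OXO/.../.X.]: True

ply 1, X at OXO/.../.X. | (1,0)=-1→OXO/X../.X.; (1,1)=+1→OXO/.X./.X.*; (1,2)=-1→OXO/..X/.X.; (2,0)=+1→OXO/.../XX.; (2,2)=+1→OXO/.../.XX
ply 2: OXO/.X./.X. is terminal -1 (O); from OXO/.../.X. depth 5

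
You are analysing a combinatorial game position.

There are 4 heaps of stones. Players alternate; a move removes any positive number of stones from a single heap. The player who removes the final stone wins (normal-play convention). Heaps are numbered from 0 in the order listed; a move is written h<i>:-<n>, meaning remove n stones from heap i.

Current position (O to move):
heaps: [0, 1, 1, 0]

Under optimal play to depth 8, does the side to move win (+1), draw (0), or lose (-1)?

value((0,1,1,0), O) = -1

[(0,1,1,0)] O move#1: h1:-1:-1/(0,0,1,0)*, h2:-1:-1/(0,1,0,0)
[(0,0,1,0)] X move#2: h2:-1:+1/(0,0,0,0)*
[(0,0,0,0)] end (terminal -1, O#3); searched (0,1,1,0) to 8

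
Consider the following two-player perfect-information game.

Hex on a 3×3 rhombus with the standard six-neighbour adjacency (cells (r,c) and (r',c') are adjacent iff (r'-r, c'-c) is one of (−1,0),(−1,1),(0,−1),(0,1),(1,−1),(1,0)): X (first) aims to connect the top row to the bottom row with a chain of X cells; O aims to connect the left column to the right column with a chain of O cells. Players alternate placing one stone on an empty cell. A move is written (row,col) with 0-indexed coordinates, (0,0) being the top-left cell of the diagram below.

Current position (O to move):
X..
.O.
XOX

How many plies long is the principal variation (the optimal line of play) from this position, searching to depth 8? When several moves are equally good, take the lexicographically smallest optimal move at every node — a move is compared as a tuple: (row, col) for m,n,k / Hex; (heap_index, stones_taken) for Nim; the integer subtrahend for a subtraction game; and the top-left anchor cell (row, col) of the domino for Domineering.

PV length from [X../.O./XOX]: 3 plies

p1 O@[X../.O./XOX]: (0,1)[XO./.O./XOX]-1 (0,2)[X.O/.O./XOX]-1 (1,0)[X../OO./XOX]+1* (1,2)[X../.OO/XOX]-1
p2 X@[X../OO./XOX]: (0,1)[XX./OO./XOX]-1* (0,2)[X.X/OO./XOX]-1 (1,2)[X../OOX/XOX]-1
p3 O@[XX./OO./XOX]: (0,2)[XXO/OO./XOX]+1* (1,2)[XX./OOO/XOX]+1
p4 X@[XXO/OO./XOX] terminal -1; root [X../.O./XOX] d8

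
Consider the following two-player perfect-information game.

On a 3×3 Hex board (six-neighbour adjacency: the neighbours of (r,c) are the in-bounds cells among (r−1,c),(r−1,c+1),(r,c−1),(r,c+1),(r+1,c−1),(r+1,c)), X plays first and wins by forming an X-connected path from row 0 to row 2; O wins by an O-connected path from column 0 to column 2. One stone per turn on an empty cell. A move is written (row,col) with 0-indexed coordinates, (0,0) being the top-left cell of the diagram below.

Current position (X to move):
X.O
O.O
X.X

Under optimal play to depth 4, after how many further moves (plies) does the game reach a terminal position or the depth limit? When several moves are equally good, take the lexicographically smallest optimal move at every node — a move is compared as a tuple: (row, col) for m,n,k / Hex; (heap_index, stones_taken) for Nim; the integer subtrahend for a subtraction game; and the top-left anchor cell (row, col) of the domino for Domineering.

PV length from [X.O/O.O/X.X]: 2 plies

ply 1, X at X.O/O.O/X.X | (0,1)=-1→XXO/O.O/X.X*; (1,1)=-1→X.O/OXO/X.X; (2,1)=-1→X.O/O.O/XXX
ply 2, O at XXO/O.O/X.X | (1,1)=+1→XXO/OOO/X.X*; (2,1)=-1→XXO/O.O/XOX
ply 3: XXO/OOO/X.X is terminal -1 (X); from X.O/O.O/X.X depth 4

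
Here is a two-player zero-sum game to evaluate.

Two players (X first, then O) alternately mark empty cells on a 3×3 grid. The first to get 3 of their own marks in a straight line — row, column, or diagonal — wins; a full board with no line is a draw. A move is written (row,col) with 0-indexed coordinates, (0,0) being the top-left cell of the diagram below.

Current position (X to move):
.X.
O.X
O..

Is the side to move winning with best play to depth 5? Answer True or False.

X winning at [.X./O.X/O..]: True

ply 1, X at .X./O.X/O.. | (0,0)=+1→XX./O.X/O..*; (0,2)=-1→.XX/O.X/O..; (1,1)=-1→.X./OXX/O..; (2,1)=-1→.X./O.X/OX.; (2,2)=-1→.X./O.X/O.X
ply 2, O at XX./O.X/O.. | (0,2)=-1→XXO/O.X/O..*; (1,1)=-1→XX./OOX/O..; (2,1)=-1→XX./O.X/OO.; (2,2)=-1→XX./O.X/O.O
ply 3, X at XXO/O.X/O.. | (1,1)=+1→XXO/OXX/O..*; (2,1)=-1→XXO/O.X/OX.; (2,2)=-1→XXO/O.X/O.X
ply 4, O at XXO/OXX/O.. | (2,1)=-1→XXO/OXX/OO.*; (2,2)=-1→XXO/OXX/O.O
ply 5, X at XXO/OXX/OO. | (2,2)=+1→XXO/OXX/OOX*
ply 6: XXO/OXX/OOX is terminal -1 (O); from .X./O.X/O.. depth 5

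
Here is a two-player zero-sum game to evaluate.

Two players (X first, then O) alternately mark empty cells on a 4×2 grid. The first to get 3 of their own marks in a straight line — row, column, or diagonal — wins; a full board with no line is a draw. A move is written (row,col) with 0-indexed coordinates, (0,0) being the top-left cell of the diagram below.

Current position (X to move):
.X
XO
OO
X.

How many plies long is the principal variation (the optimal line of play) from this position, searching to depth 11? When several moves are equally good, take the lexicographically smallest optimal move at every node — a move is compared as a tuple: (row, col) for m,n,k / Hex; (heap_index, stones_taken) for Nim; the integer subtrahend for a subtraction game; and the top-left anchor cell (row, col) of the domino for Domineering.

p1 X@[.X/XO/OO/X.]: (0,0)[XX/XO/OO/X.]-1 (3,1)[.X/XO/OO/XX]+0*
p2 O@[.X/XO/OO/XX]: (0,0)[OX/XO/OO/XX]+0*
p3 X@[OX/XO/OO/XX] terminal +0; root [.X/XO/OO/X.] d11

PV length from [.X/XO/OO/X.]: 2 plies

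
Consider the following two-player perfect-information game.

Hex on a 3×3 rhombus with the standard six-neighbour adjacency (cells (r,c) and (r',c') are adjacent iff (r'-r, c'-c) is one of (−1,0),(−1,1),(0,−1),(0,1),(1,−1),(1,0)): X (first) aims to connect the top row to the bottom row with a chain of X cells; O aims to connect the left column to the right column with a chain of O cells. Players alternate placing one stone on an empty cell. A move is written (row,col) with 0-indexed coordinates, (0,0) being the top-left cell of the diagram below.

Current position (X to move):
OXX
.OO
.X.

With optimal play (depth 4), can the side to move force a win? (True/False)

ply 1, X at OXX/.OO/.X. | (1,0)=-1→OXX/XOO/.X.*; (2,0)=-1→OXX/.OO/XX.; (2,2)=-1→OXX/.OO/.XX
ply 2, O at OXX/XOO/.X. | (2,0)=+1→OXX/XOO/OX.*; (2,2)=-1→OXX/XOO/.XO
ply 3: OXX/XOO/OX. is terminal -1 (X); from OXX/.OO/.X. depth 4

X winning at [OXX/.OO/.X.]: False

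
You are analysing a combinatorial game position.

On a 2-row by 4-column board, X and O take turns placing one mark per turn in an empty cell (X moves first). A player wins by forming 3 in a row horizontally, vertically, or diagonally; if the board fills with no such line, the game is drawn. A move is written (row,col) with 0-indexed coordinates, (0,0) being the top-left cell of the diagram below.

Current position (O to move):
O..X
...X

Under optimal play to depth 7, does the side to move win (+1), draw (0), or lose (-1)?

ply 1, O at O..X/...X | (0,1)=+0→OO.X/...X*; (0,2)=+0→O.OX/...X; (1,0)=+0→O..X/O..X; (1,1)=+0→O..X/.O.X; (1,2)=+0→O..X/..OX
ply 2, X at OO.X/...X | (0,2)=+0→OOXX/...X*; (1,0)=-1→OO.X/X..X; (1,1)=-1→OO.X/.X.X; (1,2)=-1→OO.X/..XX
ply 3, O at OOXX/...X | (1,0)=+0→OOXX/O..X*; (1,1)=+0→OOXX/.O.X; (1,2)=+0→OOXX/..OX
ply 4, X at OOXX/O..X | (1,1)=+0→OOXX/OX.X*; (1,2)=+0→OOXX/O.XX
ply 5, O at OOXX/OX.X | (1,2)=+0→OOXX/OXOX*
ply 6: OOXX/OXOX is terminal +0 (X); from O..X/...X depth 7

value(O..X/...X, O) = 0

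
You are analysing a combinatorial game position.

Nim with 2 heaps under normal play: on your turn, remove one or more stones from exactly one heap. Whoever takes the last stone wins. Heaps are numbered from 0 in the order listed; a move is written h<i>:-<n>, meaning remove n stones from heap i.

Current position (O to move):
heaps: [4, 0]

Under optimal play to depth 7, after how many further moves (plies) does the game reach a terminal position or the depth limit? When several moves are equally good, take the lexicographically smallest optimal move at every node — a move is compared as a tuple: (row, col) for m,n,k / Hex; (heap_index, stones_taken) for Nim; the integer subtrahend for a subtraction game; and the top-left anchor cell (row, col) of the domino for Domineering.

PV length from [(4,0)]: 1 ply

ply 1, O at (4,0) | h0:-1=-1→(3,0); h0:-2=-1→(2,0); h0:-3=-1→(1,0); h0:-4=+1→(0,0)*
ply 2: (0,0) is terminal -1 (X); from (4,0) depth 7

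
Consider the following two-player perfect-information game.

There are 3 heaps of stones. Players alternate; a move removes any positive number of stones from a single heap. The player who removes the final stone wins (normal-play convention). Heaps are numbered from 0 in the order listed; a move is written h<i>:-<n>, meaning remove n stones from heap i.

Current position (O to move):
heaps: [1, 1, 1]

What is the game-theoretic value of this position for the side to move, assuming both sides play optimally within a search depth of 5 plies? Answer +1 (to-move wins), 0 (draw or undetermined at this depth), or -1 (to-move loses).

value((1,1,1), O) = +1

p1 O@[(1,1,1)]: h0:-1[(0,1,1)]+1* h1:-1[(1,0,1)]+1 h2:-1[(1,1,0)]+1
p2 X@[(0,1,1)]: h1:-1[(0,0,1)]-1* h2:-1[(0,1,0)]-1
p3 O@[(0,0,1)]: h2:-1[(0,0,0)]+1*
p4 X@[(0,0,0)] terminal -1; root [(1,1,1)] d5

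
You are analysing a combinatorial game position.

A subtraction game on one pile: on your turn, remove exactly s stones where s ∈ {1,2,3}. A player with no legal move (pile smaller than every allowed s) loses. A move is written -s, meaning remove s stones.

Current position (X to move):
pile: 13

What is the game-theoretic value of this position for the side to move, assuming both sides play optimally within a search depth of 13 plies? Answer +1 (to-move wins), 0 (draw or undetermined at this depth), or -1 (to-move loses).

p1 X@[13]: -1[12]+1* -2[11]-1 -3[10]-1
p2 O@[12]: -1[11]-1* -2[10]-1 -3[9]-1
p3 X@[11]: -1[10]-1 -2[9]-1 -3[8]+1*
p4 O@[8]: -1[7]-1* -2[6]-1 -3[5]-1
p5 X@[7]: -1[6]-1 -2[5]-1 -3[4]+1*
p6 O@[4]: -1[3]-1* -2[2]-1 -3[1]-1
p7 X@[3]: -1[2]-1 -2[1]-1 -3[0]+1*
p8 O@[0] terminal -1; root [13] d13

value(13, X) = +1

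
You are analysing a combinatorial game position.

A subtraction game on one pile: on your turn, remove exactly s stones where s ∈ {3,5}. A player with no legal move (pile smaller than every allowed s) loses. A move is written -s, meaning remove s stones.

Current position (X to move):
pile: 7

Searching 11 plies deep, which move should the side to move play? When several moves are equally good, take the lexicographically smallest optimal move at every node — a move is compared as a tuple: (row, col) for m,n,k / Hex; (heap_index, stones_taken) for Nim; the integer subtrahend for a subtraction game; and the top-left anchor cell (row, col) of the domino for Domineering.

[7] X move#1: -3:-1/4, -5:+1/2*
[2] end (terminal -1, O#2); searched 7 to 11

X's best at [7]: -5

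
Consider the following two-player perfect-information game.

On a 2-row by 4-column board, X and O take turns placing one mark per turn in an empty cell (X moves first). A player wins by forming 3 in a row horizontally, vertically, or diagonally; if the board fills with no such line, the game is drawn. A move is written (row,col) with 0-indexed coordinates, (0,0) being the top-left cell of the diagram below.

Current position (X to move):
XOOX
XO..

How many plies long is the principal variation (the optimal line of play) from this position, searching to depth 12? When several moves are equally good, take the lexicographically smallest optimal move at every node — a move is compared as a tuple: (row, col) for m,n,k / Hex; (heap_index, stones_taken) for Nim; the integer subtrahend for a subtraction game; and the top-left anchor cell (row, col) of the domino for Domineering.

PV length from [XOOX/XO..]: 2 plies

[XOOX/XO..] X move#1: (1,2):+0/XOOX/XOX.*, (1,3):+0/XOOX/XO.X
[XOOX/XOX.] O move#2: (1,3):+0/XOOX/XOXO*
[XOOX/XOXO] end (terminal +0, X#3); searched XOOX/XO.. to 12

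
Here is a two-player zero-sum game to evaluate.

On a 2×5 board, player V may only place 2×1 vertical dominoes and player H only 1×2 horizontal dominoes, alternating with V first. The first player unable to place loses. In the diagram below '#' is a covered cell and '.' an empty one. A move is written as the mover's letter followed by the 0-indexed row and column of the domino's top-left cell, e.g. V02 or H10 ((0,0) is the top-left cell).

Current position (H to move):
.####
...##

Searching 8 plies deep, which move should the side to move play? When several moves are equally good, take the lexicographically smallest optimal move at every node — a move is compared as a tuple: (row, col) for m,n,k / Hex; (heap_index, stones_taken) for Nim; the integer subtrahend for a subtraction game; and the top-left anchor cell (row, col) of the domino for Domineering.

H's best at [.####/...##]: H10

ply 1, H at .####/...## | H10=+1→.####/##.##*; H11=-1→.####/.####
ply 2: .####/##.## is terminal -1 (V); from .####/...## depth 8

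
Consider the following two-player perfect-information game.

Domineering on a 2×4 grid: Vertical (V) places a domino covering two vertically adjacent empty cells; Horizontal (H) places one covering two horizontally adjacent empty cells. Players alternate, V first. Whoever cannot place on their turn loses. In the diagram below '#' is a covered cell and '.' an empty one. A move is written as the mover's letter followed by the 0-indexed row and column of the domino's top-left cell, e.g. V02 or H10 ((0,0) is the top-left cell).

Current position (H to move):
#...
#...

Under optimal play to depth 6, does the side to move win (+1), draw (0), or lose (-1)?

[#.../#...] H move#1: H01:+1/###./#...*, H02:+1/#.##/#..., H11:+1/#.../###., H12:+1/#.../#.##
[###./#...] V move#2: V03:-1/####/#..#*
[####/#..#] H move#3: H11:+1/####/####*
[####/####] end (terminal -1, V#4); searched #.../#... to 6

value(#.../#..., H) = +1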